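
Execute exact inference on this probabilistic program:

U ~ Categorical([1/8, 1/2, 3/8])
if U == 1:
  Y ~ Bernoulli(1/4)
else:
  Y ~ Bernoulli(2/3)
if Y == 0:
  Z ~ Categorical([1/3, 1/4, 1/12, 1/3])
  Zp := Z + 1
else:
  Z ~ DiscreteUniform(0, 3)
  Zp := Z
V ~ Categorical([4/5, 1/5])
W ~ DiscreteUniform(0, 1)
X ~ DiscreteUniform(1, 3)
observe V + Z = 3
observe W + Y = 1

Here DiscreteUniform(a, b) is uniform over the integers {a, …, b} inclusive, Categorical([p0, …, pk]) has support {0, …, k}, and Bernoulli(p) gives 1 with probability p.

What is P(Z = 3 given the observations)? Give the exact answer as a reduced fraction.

P(Z = 3 | obs) = 170/193

Enumerate traces; 36 have nonzero weight after conditioning:
  (U=0, Y=0, Z=2, V=1, W=1, X=1) weight 1/8640
  (U=0, Y=0, Z=2, V=1, W=1, X=2) weight 1/8640
  (U=0, Y=0, Z=2, V=1, W=1, X=3) weight 1/8640
  (U=0, Y=0, Z=3, V=0, W=1, X=1) weight 1/540
  (U=0, Y=0, Z=3, V=0, W=1, X=2) weight 1/540
  (U=0, Y=0, Z=3, V=0, W=1, X=3) weight 1/540
  (U=0, Y=1, Z=2, V=1, W=0, X=1) weight 1/1440
  (U=0, Y=1, Z=2, V=1, W=0, X=2) weight 1/1440
  … 28 more
Group by Z:
  weight(Z=2) = 23/1440
  weight(Z=3) = 17/144
Total weight = 23/1440 + 17/144 = 193/1440
P(Z=2 | obs) = 23/1440 / 193/1440 = 23/193
P(Z=3 | obs) = 17/144 / 193/1440 = 170/193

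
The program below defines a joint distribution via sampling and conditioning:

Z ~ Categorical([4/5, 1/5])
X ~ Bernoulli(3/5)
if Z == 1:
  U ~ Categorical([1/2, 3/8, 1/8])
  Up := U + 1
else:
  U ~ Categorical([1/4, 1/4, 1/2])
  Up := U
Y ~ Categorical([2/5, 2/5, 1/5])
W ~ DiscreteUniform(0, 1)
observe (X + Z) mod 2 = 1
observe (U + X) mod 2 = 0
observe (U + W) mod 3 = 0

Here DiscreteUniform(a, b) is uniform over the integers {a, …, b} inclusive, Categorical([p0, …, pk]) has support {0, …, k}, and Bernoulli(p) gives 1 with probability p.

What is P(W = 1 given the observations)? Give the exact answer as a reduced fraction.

Enumerate traces; 6 have nonzero weight after conditioning:
  (Z=1, X=0, U=0, Y=0, W=0) weight 1/125
  (Z=1, X=0, U=0, Y=1, W=0) weight 1/125
  (Z=1, X=0, U=0, Y=2, W=0) weight 1/250
  (Z=1, X=0, U=2, Y=0, W=1) weight 1/500
  (Z=1, X=0, U=2, Y=1, W=1) weight 1/500
  (Z=1, X=0, U=2, Y=2, W=1) weight 1/1000
Group by W:
  weight(W=0) = 1/50
  weight(W=1) = 1/200
Total weight = 1/50 + 1/200 = 1/40
P(W=0 | obs) = 1/50 / 1/40 = 4/5
P(W=1 | obs) = 1/200 / 1/40 = 1/5

P(W = 1 | obs) = 1/5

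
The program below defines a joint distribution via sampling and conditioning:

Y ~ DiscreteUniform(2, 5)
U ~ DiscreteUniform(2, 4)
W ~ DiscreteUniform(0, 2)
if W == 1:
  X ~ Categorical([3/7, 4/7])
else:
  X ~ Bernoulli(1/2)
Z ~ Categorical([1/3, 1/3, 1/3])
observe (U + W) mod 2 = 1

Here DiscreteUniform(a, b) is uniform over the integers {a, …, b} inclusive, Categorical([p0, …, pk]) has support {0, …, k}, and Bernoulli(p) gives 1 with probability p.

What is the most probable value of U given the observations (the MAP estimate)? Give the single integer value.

argmax_v P(U = v | obs) = 3

Enumerate traces; 96 have nonzero weight after conditioning:
  (Y=2, U=2, W=1, X=0, Z=0) weight 1/252
  (Y=2, U=2, W=1, X=0, Z=1) weight 1/252
  (Y=2, U=2, W=1, X=0, Z=2) weight 1/252
  (Y=2, U=2, W=1, X=1, Z=0) weight 1/189
  (Y=2, U=2, W=1, X=1, Z=1) weight 1/189
  (Y=2, U=2, W=1, X=1, Z=2) weight 1/189
  (Y=2, U=3, W=0, X=0, Z=0) weight 1/216
  (Y=2, U=3, W=0, X=0, Z=1) weight 1/216
  (Y=2, U=4, W=1, X=0, Z=0) weight 1/252
  … 87 more
Group by U:
  weight(U=2) = 1/9
  weight(U=3) = 2/9
  weight(U=4) = 1/9
Total weight = 1/9 + 2/9 + 1/9 = 4/9
P(U=2 | obs) = 1/9 / 4/9 = 1/4
P(U=3 | obs) = 2/9 / 4/9 = 1/2
P(U=4 | obs) = 1/9 / 4/9 = 1/4
argmax = 3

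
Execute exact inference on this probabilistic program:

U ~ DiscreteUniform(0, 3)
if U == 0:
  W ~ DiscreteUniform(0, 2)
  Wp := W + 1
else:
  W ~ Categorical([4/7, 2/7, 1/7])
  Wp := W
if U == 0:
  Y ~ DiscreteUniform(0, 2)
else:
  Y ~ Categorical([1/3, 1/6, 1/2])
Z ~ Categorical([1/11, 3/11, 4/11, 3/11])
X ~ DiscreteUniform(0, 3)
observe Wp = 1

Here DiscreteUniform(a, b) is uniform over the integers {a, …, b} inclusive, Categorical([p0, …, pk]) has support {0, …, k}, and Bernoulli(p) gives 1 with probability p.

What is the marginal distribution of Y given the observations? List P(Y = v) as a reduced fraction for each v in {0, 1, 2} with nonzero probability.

Enumerate traces; 192 have nonzero weight after conditioning:
  (U=0, W=0, Y=0, Z=0, X=0) weight 1/1584
  (U=0, W=0, Y=0, Z=0, X=1) weight 1/1584
  (U=0, W=0, Y=0, Z=0, X=2) weight 1/1584
  (U=0, W=0, Y=0, Z=0, X=3) weight 1/1584
  (U=0, W=0, Y=0, Z=1, X=0) weight 1/528
  (U=0, W=0, Y=0, Z=1, X=1) weight 1/528
  (U=0, W=0, Y=0, Z=1, X=2) weight 1/528
  (U=0, W=0, Y=0, Z=1, X=3) weight 1/528
  (U=0, W=0, Y=1, Z=0, X=0) weight 1/1584
  (U=0, W=0, Y=2, Z=0, X=0) weight 1/1584
  … 182 more
Group by Y:
  weight(Y=0) = 25/252
  weight(Y=1) = 4/63
  weight(Y=2) = 17/126
Total weight = 25/252 + 4/63 + 17/126 = 25/84
P(Y=0 | obs) = 25/252 / 25/84 = 1/3
P(Y=1 | obs) = 4/63 / 25/84 = 16/75
P(Y=2 | obs) = 17/126 / 25/84 = 34/75

P(Y=0) = 1/3, P(Y=1) = 16/75, P(Y=2) = 34/75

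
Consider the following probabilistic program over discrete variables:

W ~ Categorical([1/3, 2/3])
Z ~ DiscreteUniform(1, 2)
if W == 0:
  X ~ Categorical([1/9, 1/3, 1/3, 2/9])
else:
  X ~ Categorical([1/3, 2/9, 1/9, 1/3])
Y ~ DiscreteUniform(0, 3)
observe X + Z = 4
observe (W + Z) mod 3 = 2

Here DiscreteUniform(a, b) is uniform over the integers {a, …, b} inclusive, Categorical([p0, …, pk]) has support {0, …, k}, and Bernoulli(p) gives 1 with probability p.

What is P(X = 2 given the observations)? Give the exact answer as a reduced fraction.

P(X = 2 | obs) = 1/3

Enumerate traces; 8 have nonzero weight after conditioning:
  (W=0, Z=2, X=2, Y=0) weight 1/72
  (W=0, Z=2, X=2, Y=1) weight 1/72
  (W=0, Z=2, X=2, Y=2) weight 1/72
  (W=0, Z=2, X=2, Y=3) weight 1/72
  (W=1, Z=1, X=3, Y=0) weight 1/36
  (W=1, Z=1, X=3, Y=1) weight 1/36
  (W=1, Z=1, X=3, Y=2) weight 1/36
  (W=1, Z=1, X=3, Y=3) weight 1/36
Group by X:
  weight(X=2) = 1/18
  weight(X=3) = 1/9
Total weight = 1/18 + 1/9 = 1/6
P(X=2 | obs) = 1/18 / 1/6 = 1/3
P(X=3 | obs) = 1/9 / 1/6 = 2/3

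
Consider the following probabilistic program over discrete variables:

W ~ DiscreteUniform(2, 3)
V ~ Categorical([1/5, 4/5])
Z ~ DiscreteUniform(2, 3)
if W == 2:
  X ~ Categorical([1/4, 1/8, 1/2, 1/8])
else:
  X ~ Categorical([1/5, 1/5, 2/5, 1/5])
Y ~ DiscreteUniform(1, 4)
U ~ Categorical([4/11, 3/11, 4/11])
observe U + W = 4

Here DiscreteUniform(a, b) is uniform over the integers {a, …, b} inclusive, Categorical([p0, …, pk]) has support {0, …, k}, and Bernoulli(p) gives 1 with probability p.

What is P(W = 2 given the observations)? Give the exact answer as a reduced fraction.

P(W = 2 | obs) = 4/7

Enumerate traces; 128 have nonzero weight after conditioning:
  (W=2, V=0, Z=2, X=0, Y=1, U=2) weight 1/880
  (W=2, V=0, Z=2, X=0, Y=2, U=2) weight 1/880
  (W=2, V=0, Z=2, X=0, Y=3, U=2) weight 1/880
  (W=2, V=0, Z=2, X=0, Y=4, U=2) weight 1/880
  (W=2, V=0, Z=2, X=1, Y=1, U=2) weight 1/1760
  (W=2, V=0, Z=2, X=1, Y=2, U=2) weight 1/1760
  (W=2, V=0, Z=2, X=1, Y=3, U=2) weight 1/1760
  (W=2, V=0, Z=2, X=1, Y=4, U=2) weight 1/1760
  (W=3, V=0, Z=2, X=0, Y=1, U=1) weight 3/4400
  … 119 more
Group by W:
  weight(W=2) = 2/11
  weight(W=3) = 3/22
Total weight = 2/11 + 3/22 = 7/22
P(W=2 | obs) = 2/11 / 7/22 = 4/7
P(W=3 | obs) = 3/22 / 7/22 = 3/7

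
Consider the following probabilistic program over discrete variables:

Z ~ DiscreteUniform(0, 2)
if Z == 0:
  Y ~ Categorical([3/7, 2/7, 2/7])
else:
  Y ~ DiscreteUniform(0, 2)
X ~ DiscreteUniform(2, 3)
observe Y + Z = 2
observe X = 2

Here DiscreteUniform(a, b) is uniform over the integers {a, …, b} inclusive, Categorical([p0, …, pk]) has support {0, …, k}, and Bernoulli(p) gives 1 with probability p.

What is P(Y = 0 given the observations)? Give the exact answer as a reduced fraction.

Enumerate traces; 3 have nonzero weight after conditioning:
  (Z=0, Y=2, X=2) weight 1/21
  (Z=1, Y=1, X=2) weight 1/18
  (Z=2, Y=0, X=2) weight 1/18
Group by Y:
  weight(Y=0) = 1/18
  weight(Y=1) = 1/18
  weight(Y=2) = 1/21
Total weight = 1/18 + 1/18 + 1/21 = 10/63
P(Y=0 | obs) = 1/18 / 10/63 = 7/20
P(Y=1 | obs) = 1/18 / 10/63 = 7/20
P(Y=2 | obs) = 1/21 / 10/63 = 3/10

P(Y = 0 | obs) = 7/20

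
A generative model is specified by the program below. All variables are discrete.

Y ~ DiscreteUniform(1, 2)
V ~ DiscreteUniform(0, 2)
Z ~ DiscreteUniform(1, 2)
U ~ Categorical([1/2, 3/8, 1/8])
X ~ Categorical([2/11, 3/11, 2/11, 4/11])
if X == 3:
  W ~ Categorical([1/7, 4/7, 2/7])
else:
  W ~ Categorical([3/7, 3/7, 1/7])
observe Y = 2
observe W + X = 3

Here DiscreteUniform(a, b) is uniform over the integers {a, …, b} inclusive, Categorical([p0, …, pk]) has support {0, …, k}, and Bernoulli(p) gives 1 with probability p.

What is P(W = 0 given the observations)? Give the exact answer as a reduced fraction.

Enumerate traces; 54 have nonzero weight after conditioning:
  (Y=2, V=0, Z=1, U=0, X=1, W=2) weight 1/616
  (Y=2, V=0, Z=1, U=0, X=2, W=1) weight 1/308
  (Y=2, V=0, Z=1, U=0, X=3, W=0) weight 1/462
  (Y=2, V=0, Z=1, U=1, X=1, W=2) weight 3/2464
  (Y=2, V=0, Z=1, U=1, X=2, W=1) weight 3/1232
  (Y=2, V=0, Z=1, U=1, X=3, W=0) weight 1/616
  (Y=2, V=0, Z=1, U=2, X=1, W=2) weight 1/2464
  (Y=2, V=0, Z=1, U=2, X=2, W=1) weight 1/1232
  … 46 more
Group by W:
  weight(W=0) = 2/77
  weight(W=1) = 3/77
  weight(W=2) = 3/154
Total weight = 2/77 + 3/77 + 3/154 = 13/154
P(W=0 | obs) = 2/77 / 13/154 = 4/13
P(W=1 | obs) = 3/77 / 13/154 = 6/13
P(W=2 | obs) = 3/154 / 13/154 = 3/13

P(W = 0 | obs) = 4/13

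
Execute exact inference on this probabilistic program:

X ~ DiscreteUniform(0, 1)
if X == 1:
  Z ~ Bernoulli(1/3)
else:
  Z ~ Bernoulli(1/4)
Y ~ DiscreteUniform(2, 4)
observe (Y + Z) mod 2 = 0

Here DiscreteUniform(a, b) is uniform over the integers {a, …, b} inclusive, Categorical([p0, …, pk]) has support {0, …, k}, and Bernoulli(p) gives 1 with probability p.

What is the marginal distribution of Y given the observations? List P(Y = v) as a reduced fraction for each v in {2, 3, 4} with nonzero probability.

P(Y=2) = 17/41, P(Y=3) = 7/41, P(Y=4) = 17/41

Enumerate traces; 6 have nonzero weight after conditioning:
  (X=0, Z=0, Y=2) weight 1/8
  (X=0, Z=0, Y=4) weight 1/8
  (X=0, Z=1, Y=3) weight 1/24
  (X=1, Z=0, Y=2) weight 1/9
  (X=1, Z=0, Y=4) weight 1/9
  (X=1, Z=1, Y=3) weight 1/18
Group by Y:
  weight(Y=2) = 17/72
  weight(Y=3) = 7/72
  weight(Y=4) = 17/72
Total weight = 17/72 + 7/72 + 17/72 = 41/72
P(Y=2 | obs) = 17/72 / 41/72 = 17/41
P(Y=3 | obs) = 7/72 / 41/72 = 7/41
P(Y=4 | obs) = 17/72 / 41/72 = 17/41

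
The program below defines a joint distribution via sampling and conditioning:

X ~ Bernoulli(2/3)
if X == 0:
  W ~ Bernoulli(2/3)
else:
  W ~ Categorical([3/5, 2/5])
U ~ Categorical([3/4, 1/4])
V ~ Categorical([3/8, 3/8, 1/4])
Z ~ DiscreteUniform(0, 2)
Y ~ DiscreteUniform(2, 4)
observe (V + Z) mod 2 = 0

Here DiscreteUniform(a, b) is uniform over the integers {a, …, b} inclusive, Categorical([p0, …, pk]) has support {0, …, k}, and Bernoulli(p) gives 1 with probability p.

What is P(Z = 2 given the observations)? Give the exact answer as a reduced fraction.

Enumerate traces; 120 have nonzero weight after conditioning:
  (X=0, W=0, U=0, V=0, Z=0, Y=2) weight 1/288
  (X=0, W=0, U=0, V=0, Z=0, Y=3) weight 1/288
  (X=0, W=0, U=0, V=0, Z=0, Y=4) weight 1/288
  (X=0, W=0, U=0, V=0, Z=2, Y=2) weight 1/288
  (X=0, W=0, U=0, V=0, Z=2, Y=3) weight 1/288
  (X=0, W=0, U=0, V=0, Z=2, Y=4) weight 1/288
  (X=0, W=0, U=0, V=1, Z=1, Y=2) weight 1/288
  (X=0, W=0, U=0, V=1, Z=1, Y=3) weight 1/288
  … 112 more
Group by Z:
  weight(Z=0) = 5/24
  weight(Z=1) = 1/8
  weight(Z=2) = 5/24
Total weight = 5/24 + 1/8 + 5/24 = 13/24
P(Z=0 | obs) = 5/24 / 13/24 = 5/13
P(Z=1 | obs) = 1/8 / 13/24 = 3/13
P(Z=2 | obs) = 5/24 / 13/24 = 5/13

P(Z = 2 | obs) = 5/13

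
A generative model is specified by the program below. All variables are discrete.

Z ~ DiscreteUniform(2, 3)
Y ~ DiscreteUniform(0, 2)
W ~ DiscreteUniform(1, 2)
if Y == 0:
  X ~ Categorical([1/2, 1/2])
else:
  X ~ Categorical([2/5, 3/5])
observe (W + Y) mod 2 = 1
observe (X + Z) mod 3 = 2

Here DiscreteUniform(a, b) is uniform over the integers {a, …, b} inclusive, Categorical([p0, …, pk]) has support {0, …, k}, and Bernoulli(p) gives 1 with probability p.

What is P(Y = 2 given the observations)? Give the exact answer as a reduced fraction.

P(Y = 2 | obs) = 4/13

Enumerate traces; 3 have nonzero weight after conditioning:
  (Z=2, Y=0, W=1, X=0) weight 1/24
  (Z=2, Y=1, W=2, X=0) weight 1/30
  (Z=2, Y=2, W=1, X=0) weight 1/30
Group by Y:
  weight(Y=0) = 1/24
  weight(Y=1) = 1/30
  weight(Y=2) = 1/30
Total weight = 1/24 + 1/30 + 1/30 = 13/120
P(Y=0 | obs) = 1/24 / 13/120 = 5/13
P(Y=1 | obs) = 1/30 / 13/120 = 4/13
P(Y=2 | obs) = 1/30 / 13/120 = 4/13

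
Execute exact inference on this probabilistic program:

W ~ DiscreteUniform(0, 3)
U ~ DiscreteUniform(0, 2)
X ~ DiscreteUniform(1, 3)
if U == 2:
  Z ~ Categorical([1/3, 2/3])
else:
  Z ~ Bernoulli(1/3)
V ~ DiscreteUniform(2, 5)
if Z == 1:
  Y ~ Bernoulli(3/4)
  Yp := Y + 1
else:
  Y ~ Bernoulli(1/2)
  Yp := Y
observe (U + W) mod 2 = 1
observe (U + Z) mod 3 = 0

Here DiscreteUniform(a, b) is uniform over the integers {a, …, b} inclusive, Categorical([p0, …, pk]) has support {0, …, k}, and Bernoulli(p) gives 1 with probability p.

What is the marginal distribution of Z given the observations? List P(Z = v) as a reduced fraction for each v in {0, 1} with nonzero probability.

Enumerate traces; 96 have nonzero weight after conditioning:
  (W=1, U=0, X=1, Z=0, V=2, Y=0) weight 1/432
  (W=1, U=0, X=1, Z=0, V=2, Y=1) weight 1/432
  (W=1, U=0, X=1, Z=0, V=3, Y=0) weight 1/432
  (W=1, U=0, X=1, Z=0, V=3, Y=1) weight 1/432
  (W=1, U=0, X=1, Z=0, V=4, Y=0) weight 1/432
  (W=1, U=0, X=1, Z=0, V=4, Y=1) weight 1/432
  (W=1, U=0, X=1, Z=0, V=5, Y=0) weight 1/432
  (W=1, U=0, X=1, Z=0, V=5, Y=1) weight 1/432
  (W=1, U=2, X=1, Z=1, V=2, Y=0) weight 1/864
  … 87 more
Group by Z:
  weight(Z=0) = 1/9
  weight(Z=1) = 1/9
Total weight = 1/9 + 1/9 = 2/9
P(Z=0 | obs) = 1/9 / 2/9 = 1/2
P(Z=1 | obs) = 1/9 / 2/9 = 1/2

P(Z=0) = 1/2, P(Z=1) = 1/2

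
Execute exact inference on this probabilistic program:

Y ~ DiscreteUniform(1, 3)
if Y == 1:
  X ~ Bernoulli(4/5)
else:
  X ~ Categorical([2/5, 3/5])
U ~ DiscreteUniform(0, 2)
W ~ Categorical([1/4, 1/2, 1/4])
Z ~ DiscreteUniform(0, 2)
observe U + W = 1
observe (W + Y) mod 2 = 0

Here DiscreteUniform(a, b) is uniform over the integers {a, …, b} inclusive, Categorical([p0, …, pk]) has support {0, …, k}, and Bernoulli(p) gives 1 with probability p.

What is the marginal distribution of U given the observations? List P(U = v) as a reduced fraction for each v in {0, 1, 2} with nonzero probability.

P(U=0) = 4/5, P(U=1) = 1/5

Enumerate traces; 18 have nonzero weight after conditioning:
  (Y=1, X=0, U=0, W=1, Z=0) weight 1/270
  (Y=1, X=0, U=0, W=1, Z=1) weight 1/270
  (Y=1, X=0, U=0, W=1, Z=2) weight 1/270
  (Y=1, X=1, U=0, W=1, Z=0) weight 2/135
  (Y=1, X=1, U=0, W=1, Z=1) weight 2/135
  (Y=1, X=1, U=0, W=1, Z=2) weight 2/135
  (Y=2, X=0, U=1, W=0, Z=0) weight 1/270
  (Y=2, X=0, U=1, W=0, Z=1) weight 1/270
  … 10 more
Group by U:
  weight(U=0) = 1/9
  weight(U=1) = 1/36
Total weight = 1/9 + 1/36 = 5/36
P(U=0 | obs) = 1/9 / 5/36 = 4/5
P(U=1 | obs) = 1/36 / 5/36 = 1/5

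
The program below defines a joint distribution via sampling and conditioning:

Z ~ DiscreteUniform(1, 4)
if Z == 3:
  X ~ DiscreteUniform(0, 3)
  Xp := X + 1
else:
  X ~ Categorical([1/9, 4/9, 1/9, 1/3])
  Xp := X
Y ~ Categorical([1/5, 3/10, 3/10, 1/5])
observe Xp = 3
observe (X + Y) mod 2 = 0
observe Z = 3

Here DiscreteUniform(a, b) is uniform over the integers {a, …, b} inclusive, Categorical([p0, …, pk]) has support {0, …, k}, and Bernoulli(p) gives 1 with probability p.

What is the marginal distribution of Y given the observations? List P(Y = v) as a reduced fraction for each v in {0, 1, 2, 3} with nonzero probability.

P(Y=0) = 2/5, P(Y=2) = 3/5

Enumerate traces; 2 have nonzero weight after conditioning:
  (Z=3, X=2, Y=0) weight 1/80
  (Z=3, X=2, Y=2) weight 3/160
Group by Y:
  weight(Y=0) = 1/80
  weight(Y=2) = 3/160
Total weight = 1/80 + 3/160 = 1/32
P(Y=0 | obs) = 1/80 / 1/32 = 2/5
P(Y=2 | obs) = 3/160 / 1/32 = 3/5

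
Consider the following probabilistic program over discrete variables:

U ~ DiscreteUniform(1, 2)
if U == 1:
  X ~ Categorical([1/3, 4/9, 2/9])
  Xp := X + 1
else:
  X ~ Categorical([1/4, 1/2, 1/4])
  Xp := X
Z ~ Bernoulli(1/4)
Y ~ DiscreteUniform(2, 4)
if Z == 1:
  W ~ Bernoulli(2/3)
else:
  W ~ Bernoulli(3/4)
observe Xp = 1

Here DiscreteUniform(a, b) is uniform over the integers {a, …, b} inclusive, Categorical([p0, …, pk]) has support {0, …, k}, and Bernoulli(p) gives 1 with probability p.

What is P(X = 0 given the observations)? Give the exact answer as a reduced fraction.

Enumerate traces; 24 have nonzero weight after conditioning:
  (U=1, X=0, Z=0, Y=2, W=0) weight 1/96
  (U=1, X=0, Z=0, Y=2, W=1) weight 1/32
  (U=1, X=0, Z=0, Y=3, W=0) weight 1/96
  (U=1, X=0, Z=0, Y=3, W=1) weight 1/32
  (U=1, X=0, Z=0, Y=4, W=0) weight 1/96
  (U=1, X=0, Z=0, Y=4, W=1) weight 1/32
  (U=1, X=0, Z=1, Y=2, W=0) weight 1/216
  (U=1, X=0, Z=1, Y=2, W=1) weight 1/108
  (U=2, X=1, Z=0, Y=2, W=0) weight 1/64
  … 15 more
Group by X:
  weight(X=0) = 1/6
  weight(X=1) = 1/4
Total weight = 1/6 + 1/4 = 5/12
P(X=0 | obs) = 1/6 / 5/12 = 2/5
P(X=1 | obs) = 1/4 / 5/12 = 3/5

P(X = 0 | obs) = 2/5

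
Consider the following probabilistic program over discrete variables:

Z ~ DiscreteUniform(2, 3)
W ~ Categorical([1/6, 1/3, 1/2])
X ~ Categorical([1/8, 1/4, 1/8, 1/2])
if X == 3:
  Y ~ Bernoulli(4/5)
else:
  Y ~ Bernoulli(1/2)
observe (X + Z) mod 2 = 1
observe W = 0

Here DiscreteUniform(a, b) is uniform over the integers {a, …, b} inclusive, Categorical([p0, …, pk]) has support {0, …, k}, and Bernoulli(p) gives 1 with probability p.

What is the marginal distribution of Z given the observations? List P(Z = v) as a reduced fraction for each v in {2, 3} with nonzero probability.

P(Z=2) = 3/4, P(Z=3) = 1/4

Enumerate traces; 8 have nonzero weight after conditioning:
  (Z=2, W=0, X=1, Y=0) weight 1/96
  (Z=2, W=0, X=1, Y=1) weight 1/96
  (Z=2, W=0, X=3, Y=0) weight 1/120
  (Z=2, W=0, X=3, Y=1) weight 1/30
  (Z=3, W=0, X=0, Y=0) weight 1/192
  (Z=3, W=0, X=0, Y=1) weight 1/192
  (Z=3, W=0, X=2, Y=0) weight 1/192
  (Z=3, W=0, X=2, Y=1) weight 1/192
Group by Z:
  weight(Z=2) = 1/16
  weight(Z=3) = 1/48
Total weight = 1/16 + 1/48 = 1/12
P(Z=2 | obs) = 1/16 / 1/12 = 3/4
P(Z=3 | obs) = 1/48 / 1/12 = 1/4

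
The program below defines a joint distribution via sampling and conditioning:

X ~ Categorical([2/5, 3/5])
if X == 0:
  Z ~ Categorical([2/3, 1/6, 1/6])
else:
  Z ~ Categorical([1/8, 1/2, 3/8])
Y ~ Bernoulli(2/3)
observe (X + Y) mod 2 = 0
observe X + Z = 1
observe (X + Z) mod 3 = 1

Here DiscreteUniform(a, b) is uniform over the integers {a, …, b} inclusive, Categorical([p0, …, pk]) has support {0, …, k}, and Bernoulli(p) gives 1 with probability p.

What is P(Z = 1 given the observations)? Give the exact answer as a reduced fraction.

Enumerate traces; 2 have nonzero weight after conditioning:
  (X=0, Z=1, Y=0) weight 1/45
  (X=1, Z=0, Y=1) weight 1/20
Group by Z:
  weight(Z=0) = 1/20
  weight(Z=1) = 1/45
Total weight = 1/20 + 1/45 = 13/180
P(Z=0 | obs) = 1/20 / 13/180 = 9/13
P(Z=1 | obs) = 1/45 / 13/180 = 4/13

P(Z = 1 | obs) = 4/13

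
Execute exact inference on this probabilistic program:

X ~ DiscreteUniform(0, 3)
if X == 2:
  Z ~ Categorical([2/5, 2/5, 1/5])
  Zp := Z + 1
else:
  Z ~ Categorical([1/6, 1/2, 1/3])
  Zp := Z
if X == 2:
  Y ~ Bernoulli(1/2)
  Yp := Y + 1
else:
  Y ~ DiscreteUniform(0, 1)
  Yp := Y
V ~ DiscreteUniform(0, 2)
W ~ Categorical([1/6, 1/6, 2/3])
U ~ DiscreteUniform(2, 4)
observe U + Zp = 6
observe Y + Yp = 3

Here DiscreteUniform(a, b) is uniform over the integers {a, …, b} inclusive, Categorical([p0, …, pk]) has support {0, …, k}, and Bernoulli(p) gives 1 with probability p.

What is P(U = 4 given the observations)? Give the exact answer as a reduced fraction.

P(U = 4 | obs) = 2/3

Enumerate traces; 18 have nonzero weight after conditioning:
  (X=2, Z=1, Y=1, V=0, W=0, U=4) weight 1/1080
  (X=2, Z=1, Y=1, V=0, W=1, U=4) weight 1/1080
  (X=2, Z=1, Y=1, V=0, W=2, U=4) weight 1/270
  (X=2, Z=1, Y=1, V=1, W=0, U=4) weight 1/1080
  (X=2, Z=1, Y=1, V=1, W=1, U=4) weight 1/1080
  (X=2, Z=1, Y=1, V=1, W=2, U=4) weight 1/270
  (X=2, Z=1, Y=1, V=2, W=0, U=4) weight 1/1080
  (X=2, Z=1, Y=1, V=2, W=1, U=4) weight 1/1080
  (X=2, Z=2, Y=1, V=0, W=0, U=3) weight 1/2160
  … 9 more
Group by U:
  weight(U=3) = 1/120
  weight(U=4) = 1/60
Total weight = 1/120 + 1/60 = 1/40
P(U=3 | obs) = 1/120 / 1/40 = 1/3
P(U=4 | obs) = 1/60 / 1/40 = 2/3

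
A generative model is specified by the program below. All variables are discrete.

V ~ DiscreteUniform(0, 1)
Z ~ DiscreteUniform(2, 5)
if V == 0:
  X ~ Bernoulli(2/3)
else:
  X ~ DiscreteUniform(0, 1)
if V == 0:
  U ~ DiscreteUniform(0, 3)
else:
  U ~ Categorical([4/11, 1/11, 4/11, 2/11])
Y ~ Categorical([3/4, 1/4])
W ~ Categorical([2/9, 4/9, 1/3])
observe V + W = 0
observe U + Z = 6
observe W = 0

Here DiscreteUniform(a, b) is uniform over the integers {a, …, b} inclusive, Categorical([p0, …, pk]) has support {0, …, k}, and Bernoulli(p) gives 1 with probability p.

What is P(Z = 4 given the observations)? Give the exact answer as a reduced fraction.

Enumerate traces; 12 have nonzero weight after conditioning:
  (V=0, Z=3, X=0, U=3, Y=0, W=0) weight 1/576
  (V=0, Z=3, X=0, U=3, Y=1, W=0) weight 1/1728
  (V=0, Z=3, X=1, U=3, Y=0, W=0) weight 1/288
  (V=0, Z=3, X=1, U=3, Y=1, W=0) weight 1/864
  (V=0, Z=4, X=0, U=2, Y=0, W=0) weight 1/576
  (V=0, Z=4, X=0, U=2, Y=1, W=0) weight 1/1728
  (V=0, Z=4, X=1, U=2, Y=0, W=0) weight 1/288
  (V=0, Z=4, X=1, U=2, Y=1, W=0) weight 1/864
  (V=0, Z=5, X=0, U=1, Y=0, W=0) weight 1/576
  … 3 more
Group by Z:
  weight(Z=3) = 1/144
  weight(Z=4) = 1/144
  weight(Z=5) = 1/144
Total weight = 1/144 + 1/144 + 1/144 = 1/48
P(Z=3 | obs) = 1/144 / 1/48 = 1/3
P(Z=4 | obs) = 1/144 / 1/48 = 1/3
P(Z=5 | obs) = 1/144 / 1/48 = 1/3

P(Z = 4 | obs) = 1/3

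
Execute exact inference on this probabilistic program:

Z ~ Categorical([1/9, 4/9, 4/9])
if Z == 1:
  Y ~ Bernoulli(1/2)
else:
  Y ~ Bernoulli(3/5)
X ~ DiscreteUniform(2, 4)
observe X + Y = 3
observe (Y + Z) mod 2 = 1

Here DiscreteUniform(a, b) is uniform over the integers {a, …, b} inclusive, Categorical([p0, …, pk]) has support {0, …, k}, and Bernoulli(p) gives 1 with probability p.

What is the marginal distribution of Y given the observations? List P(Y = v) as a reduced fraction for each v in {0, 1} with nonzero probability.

Enumerate traces; 3 have nonzero weight after conditioning:
  (Z=0, Y=1, X=2) weight 1/45
  (Z=1, Y=0, X=3) weight 2/27
  (Z=2, Y=1, X=2) weight 4/45
Group by Y:
  weight(Y=0) = 2/27
  weight(Y=1) = 1/9
Total weight = 2/27 + 1/9 = 5/27
P(Y=0 | obs) = 2/27 / 5/27 = 2/5
P(Y=1 | obs) = 1/9 / 5/27 = 3/5

P(Y=0) = 2/5, P(Y=1) = 3/5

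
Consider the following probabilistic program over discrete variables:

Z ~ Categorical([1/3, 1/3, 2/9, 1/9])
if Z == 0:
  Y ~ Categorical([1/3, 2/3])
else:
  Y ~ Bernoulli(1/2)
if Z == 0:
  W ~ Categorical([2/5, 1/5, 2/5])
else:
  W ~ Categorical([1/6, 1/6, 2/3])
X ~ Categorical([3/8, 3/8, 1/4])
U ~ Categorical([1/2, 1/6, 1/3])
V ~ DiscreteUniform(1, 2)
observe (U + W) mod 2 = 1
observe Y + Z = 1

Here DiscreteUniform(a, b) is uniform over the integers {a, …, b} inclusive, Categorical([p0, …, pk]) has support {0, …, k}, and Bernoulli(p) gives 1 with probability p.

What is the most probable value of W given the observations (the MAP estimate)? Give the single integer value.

Enumerate traces; 48 have nonzero weight after conditioning:
  (Z=0, Y=1, W=0, X=0, U=1, V=1) weight 1/360
  (Z=0, Y=1, W=0, X=0, U=1, V=2) weight 1/360
  (Z=0, Y=1, W=0, X=1, U=1, V=1) weight 1/360
  (Z=0, Y=1, W=0, X=1, U=1, V=2) weight 1/360
  (Z=0, Y=1, W=0, X=2, U=1, V=1) weight 1/540
  (Z=0, Y=1, W=0, X=2, U=1, V=2) weight 1/540
  (Z=0, Y=1, W=1, X=0, U=0, V=1) weight 1/240
  (Z=0, Y=1, W=1, X=0, U=0, V=2) weight 1/240
  (Z=0, Y=1, W=2, X=0, U=1, V=1) weight 1/360
  … 39 more
Group by W:
  weight(W=0) = 7/360
  weight(W=1) = 13/216
  weight(W=2) = 1/30
Total weight = 7/360 + 13/216 + 1/30 = 61/540
P(W=0 | obs) = 7/360 / 61/540 = 21/122
P(W=1 | obs) = 13/216 / 61/540 = 65/122
P(W=2 | obs) = 1/30 / 61/540 = 18/61
argmax = 1

argmax_v P(W = v | obs) = 1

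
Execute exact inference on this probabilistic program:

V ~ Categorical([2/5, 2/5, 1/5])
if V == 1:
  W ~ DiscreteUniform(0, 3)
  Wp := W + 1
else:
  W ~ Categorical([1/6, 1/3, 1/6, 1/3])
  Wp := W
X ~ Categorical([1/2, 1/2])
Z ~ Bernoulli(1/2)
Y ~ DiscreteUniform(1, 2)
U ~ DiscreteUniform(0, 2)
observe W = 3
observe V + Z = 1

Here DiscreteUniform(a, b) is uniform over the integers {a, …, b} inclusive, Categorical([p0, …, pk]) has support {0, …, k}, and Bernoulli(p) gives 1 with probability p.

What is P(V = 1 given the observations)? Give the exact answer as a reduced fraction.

P(V = 1 | obs) = 3/7

Enumerate traces; 24 have nonzero weight after conditioning:
  (V=0, W=3, X=0, Z=1, Y=1, U=0) weight 1/180
  (V=0, W=3, X=0, Z=1, Y=1, U=1) weight 1/180
  (V=0, W=3, X=0, Z=1, Y=1, U=2) weight 1/180
  (V=0, W=3, X=0, Z=1, Y=2, U=0) weight 1/180
  (V=0, W=3, X=0, Z=1, Y=2, U=1) weight 1/180
  (V=0, W=3, X=0, Z=1, Y=2, U=2) weight 1/180
  (V=0, W=3, X=1, Z=1, Y=1, U=0) weight 1/180
  (V=0, W=3, X=1, Z=1, Y=1, U=1) weight 1/180
  (V=1, W=3, X=0, Z=0, Y=1, U=0) weight 1/240
  … 15 more
Group by V:
  weight(V=0) = 1/15
  weight(V=1) = 1/20
Total weight = 1/15 + 1/20 = 7/60
P(V=0 | obs) = 1/15 / 7/60 = 4/7
P(V=1 | obs) = 1/20 / 7/60 = 3/7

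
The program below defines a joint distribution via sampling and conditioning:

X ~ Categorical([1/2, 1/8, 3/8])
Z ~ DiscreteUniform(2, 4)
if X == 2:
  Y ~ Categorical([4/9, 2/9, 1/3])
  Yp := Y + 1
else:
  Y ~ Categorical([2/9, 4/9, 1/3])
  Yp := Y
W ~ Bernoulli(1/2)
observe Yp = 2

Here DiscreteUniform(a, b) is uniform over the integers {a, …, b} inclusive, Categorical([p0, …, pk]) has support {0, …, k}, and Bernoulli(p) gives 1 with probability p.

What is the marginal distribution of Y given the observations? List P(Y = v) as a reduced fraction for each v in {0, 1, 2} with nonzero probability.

P(Y=1) = 2/7, P(Y=2) = 5/7

Enumerate traces; 18 have nonzero weight after conditioning:
  (X=0, Z=2, Y=2, W=0) weight 1/36
  (X=0, Z=2, Y=2, W=1) weight 1/36
  (X=0, Z=3, Y=2, W=0) weight 1/36
  (X=0, Z=3, Y=2, W=1) weight 1/36
  (X=0, Z=4, Y=2, W=0) weight 1/36
  (X=0, Z=4, Y=2, W=1) weight 1/36
  (X=1, Z=2, Y=2, W=0) weight 1/144
  (X=1, Z=2, Y=2, W=1) weight 1/144
  (X=2, Z=2, Y=1, W=0) weight 1/72
  … 9 more
Group by Y:
  weight(Y=1) = 1/12
  weight(Y=2) = 5/24
Total weight = 1/12 + 5/24 = 7/24
P(Y=1 | obs) = 1/12 / 7/24 = 2/7
P(Y=2 | obs) = 5/24 / 7/24 = 5/7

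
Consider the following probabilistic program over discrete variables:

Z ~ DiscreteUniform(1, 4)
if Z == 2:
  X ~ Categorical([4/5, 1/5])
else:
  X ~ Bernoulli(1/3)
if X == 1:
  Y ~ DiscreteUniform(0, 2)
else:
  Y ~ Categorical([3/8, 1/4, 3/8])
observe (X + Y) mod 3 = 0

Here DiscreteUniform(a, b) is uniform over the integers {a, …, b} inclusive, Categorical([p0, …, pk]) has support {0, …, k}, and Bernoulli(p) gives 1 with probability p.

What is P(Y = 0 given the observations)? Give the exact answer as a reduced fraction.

Enumerate traces; 8 have nonzero weight after conditioning:
  (Z=1, X=0, Y=0) weight 1/16
  (Z=1, X=1, Y=2) weight 1/36
  (Z=2, X=0, Y=0) weight 3/40
  (Z=2, X=1, Y=2) weight 1/60
  (Z=3, X=0, Y=0) weight 1/16
  (Z=3, X=1, Y=2) weight 1/36
  (Z=4, X=0, Y=0) weight 1/16
  (Z=4, X=1, Y=2) weight 1/36
Group by Y:
  weight(Y=0) = 21/80
  weight(Y=2) = 1/10
Total weight = 21/80 + 1/10 = 29/80
P(Y=0 | obs) = 21/80 / 29/80 = 21/29
P(Y=2 | obs) = 1/10 / 29/80 = 8/29

P(Y = 0 | obs) = 21/29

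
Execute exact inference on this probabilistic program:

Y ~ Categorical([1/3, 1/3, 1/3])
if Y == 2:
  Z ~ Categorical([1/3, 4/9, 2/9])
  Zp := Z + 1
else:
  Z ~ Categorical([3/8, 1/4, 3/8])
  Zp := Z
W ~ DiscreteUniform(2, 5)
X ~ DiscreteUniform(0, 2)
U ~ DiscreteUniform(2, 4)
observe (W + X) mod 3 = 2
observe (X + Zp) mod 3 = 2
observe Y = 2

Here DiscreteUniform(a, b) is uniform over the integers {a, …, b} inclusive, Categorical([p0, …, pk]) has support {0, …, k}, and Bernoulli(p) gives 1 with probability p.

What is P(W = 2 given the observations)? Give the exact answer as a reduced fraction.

Enumerate traces; 12 have nonzero weight after conditioning:
  (Y=2, Z=0, W=4, X=1, U=2) weight 1/324
  (Y=2, Z=0, W=4, X=1, U=3) weight 1/324
  (Y=2, Z=0, W=4, X=1, U=4) weight 1/324
  (Y=2, Z=1, W=2, X=0, U=2) weight 1/243
  (Y=2, Z=1, W=2, X=0, U=3) weight 1/243
  (Y=2, Z=1, W=2, X=0, U=4) weight 1/243
  (Y=2, Z=1, W=5, X=0, U=2) weight 1/243
  (Y=2, Z=1, W=5, X=0, U=3) weight 1/243
  (Y=2, Z=2, W=3, X=2, U=2) weight 1/486
  … 3 more
Group by W:
  weight(W=2) = 1/81
  weight(W=3) = 1/162
  weight(W=4) = 1/108
  weight(W=5) = 1/81
Total weight = 1/81 + 1/162 + 1/108 + 1/81 = 13/324
P(W=2 | obs) = 1/81 / 13/324 = 4/13
P(W=3 | obs) = 1/162 / 13/324 = 2/13
P(W=4 | obs) = 1/108 / 13/324 = 3/13
P(W=5 | obs) = 1/81 / 13/324 = 4/13

P(W = 2 | obs) = 4/13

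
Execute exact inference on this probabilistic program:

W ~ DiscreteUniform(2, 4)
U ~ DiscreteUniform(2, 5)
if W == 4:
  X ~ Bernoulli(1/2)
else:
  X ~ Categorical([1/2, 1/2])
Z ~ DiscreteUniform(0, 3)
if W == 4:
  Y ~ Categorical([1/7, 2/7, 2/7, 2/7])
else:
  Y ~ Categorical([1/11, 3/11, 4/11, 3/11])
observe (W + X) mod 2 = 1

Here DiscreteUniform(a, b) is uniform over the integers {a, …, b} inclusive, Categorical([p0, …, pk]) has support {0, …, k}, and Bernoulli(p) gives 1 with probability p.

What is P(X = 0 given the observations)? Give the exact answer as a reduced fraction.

Enumerate traces; 192 have nonzero weight after conditioning:
  (W=2, U=2, X=1, Z=0, Y=0) weight 1/1056
  (W=2, U=2, X=1, Z=0, Y=1) weight 1/352
  (W=2, U=2, X=1, Z=0, Y=2) weight 1/264
  (W=2, U=2, X=1, Z=0, Y=3) weight 1/352
  (W=2, U=2, X=1, Z=1, Y=0) weight 1/1056
  (W=2, U=2, X=1, Z=1, Y=1) weight 1/352
  (W=2, U=2, X=1, Z=1, Y=2) weight 1/264
  (W=2, U=2, X=1, Z=1, Y=3) weight 1/352
  (W=3, U=2, X=0, Z=0, Y=0) weight 1/1056
  … 183 more
Group by X:
  weight(X=0) = 1/6
  weight(X=1) = 1/3
Total weight = 1/6 + 1/3 = 1/2
P(X=0 | obs) = 1/6 / 1/2 = 1/3
P(X=1 | obs) = 1/3 / 1/2 = 2/3

P(X = 0 | obs) = 1/3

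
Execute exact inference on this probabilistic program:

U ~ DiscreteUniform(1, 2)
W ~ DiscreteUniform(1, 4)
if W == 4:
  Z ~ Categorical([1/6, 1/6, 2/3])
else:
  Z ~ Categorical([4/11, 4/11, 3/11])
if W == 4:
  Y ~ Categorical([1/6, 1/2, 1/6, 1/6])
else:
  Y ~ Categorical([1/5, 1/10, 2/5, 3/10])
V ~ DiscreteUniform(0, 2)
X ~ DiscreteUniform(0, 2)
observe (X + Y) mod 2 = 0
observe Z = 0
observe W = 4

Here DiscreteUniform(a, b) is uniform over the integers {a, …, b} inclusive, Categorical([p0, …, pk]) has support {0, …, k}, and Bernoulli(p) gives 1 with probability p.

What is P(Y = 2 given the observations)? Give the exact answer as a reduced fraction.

P(Y = 2 | obs) = 1/4

Enumerate traces; 36 have nonzero weight after conditioning:
  (U=1, W=4, Z=0, Y=0, V=0, X=0) weight 1/2592
  (U=1, W=4, Z=0, Y=0, V=0, X=2) weight 1/2592
  (U=1, W=4, Z=0, Y=0, V=1, X=0) weight 1/2592
  (U=1, W=4, Z=0, Y=0, V=1, X=2) weight 1/2592
  (U=1, W=4, Z=0, Y=0, V=2, X=0) weight 1/2592
  (U=1, W=4, Z=0, Y=0, V=2, X=2) weight 1/2592
  (U=1, W=4, Z=0, Y=1, V=0, X=1) weight 1/864
  (U=1, W=4, Z=0, Y=1, V=1, X=1) weight 1/864
  (U=1, W=4, Z=0, Y=2, V=0, X=0) weight 1/2592
  (U=1, W=4, Z=0, Y=3, V=0, X=1) weight 1/2592
  … 26 more
Group by Y:
  weight(Y=0) = 1/216
  weight(Y=1) = 1/144
  weight(Y=2) = 1/216
  weight(Y=3) = 1/432
Total weight = 1/216 + 1/144 + 1/216 + 1/432 = 1/54
P(Y=0 | obs) = 1/216 / 1/54 = 1/4
P(Y=1 | obs) = 1/144 / 1/54 = 3/8
P(Y=2 | obs) = 1/216 / 1/54 = 1/4
P(Y=3 | obs) = 1/432 / 1/54 = 1/8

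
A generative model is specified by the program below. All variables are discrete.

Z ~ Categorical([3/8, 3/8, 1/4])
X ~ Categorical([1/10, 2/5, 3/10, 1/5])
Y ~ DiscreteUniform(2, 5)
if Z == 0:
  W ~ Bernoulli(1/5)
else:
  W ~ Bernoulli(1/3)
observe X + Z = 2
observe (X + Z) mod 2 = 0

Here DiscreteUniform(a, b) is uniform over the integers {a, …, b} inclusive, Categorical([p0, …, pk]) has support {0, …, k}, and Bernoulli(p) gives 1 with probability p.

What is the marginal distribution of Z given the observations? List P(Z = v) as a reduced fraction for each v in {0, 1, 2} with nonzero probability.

P(Z=0) = 9/23, P(Z=1) = 12/23, P(Z=2) = 2/23

Enumerate traces; 24 have nonzero weight after conditioning:
  (Z=0, X=2, Y=2, W=0) weight 9/400
  (Z=0, X=2, Y=2, W=1) weight 9/1600
  (Z=0, X=2, Y=3, W=0) weight 9/400
  (Z=0, X=2, Y=3, W=1) weight 9/1600
  (Z=0, X=2, Y=4, W=0) weight 9/400
  (Z=0, X=2, Y=4, W=1) weight 9/1600
  (Z=0, X=2, Y=5, W=0) weight 9/400
  (Z=0, X=2, Y=5, W=1) weight 9/1600
  (Z=1, X=1, Y=2, W=0) weight 1/40
  (Z=2, X=0, Y=2, W=0) weight 1/240
  … 14 more
Group by Z:
  weight(Z=0) = 9/80
  weight(Z=1) = 3/20
  weight(Z=2) = 1/40
Total weight = 9/80 + 3/20 + 1/40 = 23/80
P(Z=0 | obs) = 9/80 / 23/80 = 9/23
P(Z=1 | obs) = 3/20 / 23/80 = 12/23
P(Z=2 | obs) = 1/40 / 23/80 = 2/23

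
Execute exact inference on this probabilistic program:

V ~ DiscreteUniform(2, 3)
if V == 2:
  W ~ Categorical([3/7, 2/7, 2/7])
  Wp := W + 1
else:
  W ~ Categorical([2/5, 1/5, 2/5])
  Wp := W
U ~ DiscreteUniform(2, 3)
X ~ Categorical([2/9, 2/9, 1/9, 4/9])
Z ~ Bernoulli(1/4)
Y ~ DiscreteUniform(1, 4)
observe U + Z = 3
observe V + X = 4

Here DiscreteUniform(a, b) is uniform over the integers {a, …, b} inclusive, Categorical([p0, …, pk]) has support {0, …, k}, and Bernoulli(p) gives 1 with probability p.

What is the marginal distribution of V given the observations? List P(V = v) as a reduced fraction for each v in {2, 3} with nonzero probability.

P(V=2) = 1/3, P(V=3) = 2/3

Enumerate traces; 48 have nonzero weight after conditioning:
  (V=2, W=0, U=2, X=2, Z=1, Y=1) weight 1/1344
  (V=2, W=0, U=2, X=2, Z=1, Y=2) weight 1/1344
  (V=2, W=0, U=2, X=2, Z=1, Y=3) weight 1/1344
  (V=2, W=0, U=2, X=2, Z=1, Y=4) weight 1/1344
  (V=2, W=0, U=3, X=2, Z=0, Y=1) weight 1/448
  (V=2, W=0, U=3, X=2, Z=0, Y=2) weight 1/448
  (V=2, W=0, U=3, X=2, Z=0, Y=3) weight 1/448
  (V=2, W=0, U=3, X=2, Z=0, Y=4) weight 1/448
  (V=3, W=0, U=2, X=1, Z=1, Y=1) weight 1/720
  … 39 more
Group by V:
  weight(V=2) = 1/36
  weight(V=3) = 1/18
Total weight = 1/36 + 1/18 = 1/12
P(V=2 | obs) = 1/36 / 1/12 = 1/3
P(V=3 | obs) = 1/18 / 1/12 = 2/3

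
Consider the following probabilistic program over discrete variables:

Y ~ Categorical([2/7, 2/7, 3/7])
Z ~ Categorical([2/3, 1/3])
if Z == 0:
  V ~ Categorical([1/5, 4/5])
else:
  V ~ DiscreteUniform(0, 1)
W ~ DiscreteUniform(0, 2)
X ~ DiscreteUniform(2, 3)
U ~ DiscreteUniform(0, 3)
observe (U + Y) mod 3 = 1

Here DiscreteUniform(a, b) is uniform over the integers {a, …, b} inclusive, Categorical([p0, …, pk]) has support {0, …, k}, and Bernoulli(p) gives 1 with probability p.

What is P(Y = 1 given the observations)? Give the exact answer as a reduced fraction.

Enumerate traces; 96 have nonzero weight after conditioning:
  (Y=0, Z=0, V=0, W=0, X=2, U=1) weight 1/630
  (Y=0, Z=0, V=0, W=0, X=3, U=1) weight 1/630
  (Y=0, Z=0, V=0, W=1, X=2, U=1) weight 1/630
  (Y=0, Z=0, V=0, W=1, X=3, U=1) weight 1/630
  (Y=0, Z=0, V=0, W=2, X=2, U=1) weight 1/630
  (Y=0, Z=0, V=0, W=2, X=3, U=1) weight 1/630
  (Y=0, Z=0, V=1, W=0, X=2, U=1) weight 2/315
  (Y=0, Z=0, V=1, W=0, X=3, U=1) weight 2/315
  (Y=1, Z=0, V=0, W=0, X=2, U=0) weight 1/630
  (Y=2, Z=0, V=0, W=0, X=2, U=2) weight 1/420
  … 86 more
Group by Y:
  weight(Y=0) = 1/14
  weight(Y=1) = 1/7
  weight(Y=2) = 3/28
Total weight = 1/14 + 1/7 + 3/28 = 9/28
P(Y=0 | obs) = 1/14 / 9/28 = 2/9
P(Y=1 | obs) = 1/7 / 9/28 = 4/9
P(Y=2 | obs) = 3/28 / 9/28 = 1/3

P(Y = 1 | obs) = 4/9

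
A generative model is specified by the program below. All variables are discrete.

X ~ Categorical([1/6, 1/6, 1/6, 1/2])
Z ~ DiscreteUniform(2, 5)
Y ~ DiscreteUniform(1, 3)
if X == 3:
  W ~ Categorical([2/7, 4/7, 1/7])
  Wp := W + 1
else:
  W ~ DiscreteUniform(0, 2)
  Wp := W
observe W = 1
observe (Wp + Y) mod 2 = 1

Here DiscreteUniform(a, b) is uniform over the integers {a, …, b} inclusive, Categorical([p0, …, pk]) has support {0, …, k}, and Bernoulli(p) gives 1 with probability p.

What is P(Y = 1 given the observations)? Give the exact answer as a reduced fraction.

Enumerate traces; 20 have nonzero weight after conditioning:
  (X=0, Z=2, Y=2, W=1) weight 1/216
  (X=0, Z=3, Y=2, W=1) weight 1/216
  (X=0, Z=4, Y=2, W=1) weight 1/216
  (X=0, Z=5, Y=2, W=1) weight 1/216
  (X=1, Z=2, Y=2, W=1) weight 1/216
  (X=1, Z=3, Y=2, W=1) weight 1/216
  (X=1, Z=4, Y=2, W=1) weight 1/216
  (X=1, Z=5, Y=2, W=1) weight 1/216
  (X=3, Z=2, Y=1, W=1) weight 1/42
  (X=3, Z=2, Y=3, W=1) weight 1/42
  … 10 more
Group by Y:
  weight(Y=1) = 2/21
  weight(Y=2) = 1/18
  weight(Y=3) = 2/21
Total weight = 2/21 + 1/18 + 2/21 = 31/126
P(Y=1 | obs) = 2/21 / 31/126 = 12/31
P(Y=2 | obs) = 1/18 / 31/126 = 7/31
P(Y=3 | obs) = 2/21 / 31/126 = 12/31

P(Y = 1 | obs) = 12/31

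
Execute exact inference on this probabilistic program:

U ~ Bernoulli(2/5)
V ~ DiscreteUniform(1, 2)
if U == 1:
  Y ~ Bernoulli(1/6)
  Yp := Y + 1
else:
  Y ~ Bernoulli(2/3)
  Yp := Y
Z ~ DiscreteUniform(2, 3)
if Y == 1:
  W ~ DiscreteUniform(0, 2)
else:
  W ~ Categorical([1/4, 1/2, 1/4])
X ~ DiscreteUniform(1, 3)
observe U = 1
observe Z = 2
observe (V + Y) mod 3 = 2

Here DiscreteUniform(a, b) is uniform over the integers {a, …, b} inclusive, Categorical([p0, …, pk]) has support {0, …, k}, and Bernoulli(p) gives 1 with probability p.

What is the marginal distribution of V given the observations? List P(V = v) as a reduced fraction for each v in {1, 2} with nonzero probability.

P(V=1) = 1/6, P(V=2) = 5/6

Enumerate traces; 18 have nonzero weight after conditioning:
  (U=1, V=1, Y=1, Z=2, W=0, X=1) weight 1/540
  (U=1, V=1, Y=1, Z=2, W=0, X=2) weight 1/540
  (U=1, V=1, Y=1, Z=2, W=0, X=3) weight 1/540
  (U=1, V=1, Y=1, Z=2, W=1, X=1) weight 1/540
  (U=1, V=1, Y=1, Z=2, W=1, X=2) weight 1/540
  (U=1, V=1, Y=1, Z=2, W=1, X=3) weight 1/540
  (U=1, V=1, Y=1, Z=2, W=2, X=1) weight 1/540
  (U=1, V=1, Y=1, Z=2, W=2, X=2) weight 1/540
  (U=1, V=2, Y=0, Z=2, W=0, X=1) weight 1/144
  … 9 more
Group by V:
  weight(V=1) = 1/60
  weight(V=2) = 1/12
Total weight = 1/60 + 1/12 = 1/10
P(V=1 | obs) = 1/60 / 1/10 = 1/6
P(V=2 | obs) = 1/12 / 1/10 = 5/6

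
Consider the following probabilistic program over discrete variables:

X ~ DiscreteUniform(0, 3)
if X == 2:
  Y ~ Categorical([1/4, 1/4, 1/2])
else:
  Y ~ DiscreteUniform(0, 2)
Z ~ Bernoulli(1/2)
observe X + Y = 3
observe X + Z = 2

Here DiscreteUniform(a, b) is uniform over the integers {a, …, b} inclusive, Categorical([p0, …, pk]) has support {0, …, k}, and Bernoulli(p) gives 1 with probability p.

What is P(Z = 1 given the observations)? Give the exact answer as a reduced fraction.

P(Z = 1 | obs) = 4/7

Enumerate traces; 2 have nonzero weight after conditioning:
  (X=1, Y=2, Z=1) weight 1/24
  (X=2, Y=1, Z=0) weight 1/32
Group by Z:
  weight(Z=0) = 1/32
  weight(Z=1) = 1/24
Total weight = 1/32 + 1/24 = 7/96
P(Z=0 | obs) = 1/32 / 7/96 = 3/7
P(Z=1 | obs) = 1/24 / 7/96 = 4/7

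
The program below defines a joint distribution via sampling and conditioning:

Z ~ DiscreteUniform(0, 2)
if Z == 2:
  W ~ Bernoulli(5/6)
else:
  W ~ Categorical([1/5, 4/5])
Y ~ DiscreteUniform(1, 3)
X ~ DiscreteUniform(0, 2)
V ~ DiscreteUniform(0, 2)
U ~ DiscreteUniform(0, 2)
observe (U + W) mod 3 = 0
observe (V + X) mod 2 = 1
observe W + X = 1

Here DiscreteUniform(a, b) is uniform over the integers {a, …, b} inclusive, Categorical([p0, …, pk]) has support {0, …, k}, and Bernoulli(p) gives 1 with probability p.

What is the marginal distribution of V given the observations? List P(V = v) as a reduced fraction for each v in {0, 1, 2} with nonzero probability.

Enumerate traces; 27 have nonzero weight after conditioning:
  (Z=0, W=0, Y=1, X=1, V=0, U=0) weight 1/1215
  (Z=0, W=0, Y=1, X=1, V=2, U=0) weight 1/1215
  (Z=0, W=0, Y=2, X=1, V=0, U=0) weight 1/1215
  (Z=0, W=0, Y=2, X=1, V=2, U=0) weight 1/1215
  (Z=0, W=0, Y=3, X=1, V=0, U=0) weight 1/1215
  (Z=0, W=0, Y=3, X=1, V=2, U=0) weight 1/1215
  (Z=0, W=1, Y=1, X=0, V=1, U=2) weight 4/1215
  (Z=0, W=1, Y=2, X=0, V=1, U=2) weight 4/1215
  … 19 more
Group by V:
  weight(V=0) = 17/2430
  weight(V=1) = 73/2430
  weight(V=2) = 17/2430
Total weight = 17/2430 + 73/2430 + 17/2430 = 107/2430
P(V=0 | obs) = 17/2430 / 107/2430 = 17/107
P(V=1 | obs) = 73/2430 / 107/2430 = 73/107
P(V=2 | obs) = 17/2430 / 107/2430 = 17/107

P(V=0) = 17/107, P(V=1) = 73/107, P(V=2) = 17/107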